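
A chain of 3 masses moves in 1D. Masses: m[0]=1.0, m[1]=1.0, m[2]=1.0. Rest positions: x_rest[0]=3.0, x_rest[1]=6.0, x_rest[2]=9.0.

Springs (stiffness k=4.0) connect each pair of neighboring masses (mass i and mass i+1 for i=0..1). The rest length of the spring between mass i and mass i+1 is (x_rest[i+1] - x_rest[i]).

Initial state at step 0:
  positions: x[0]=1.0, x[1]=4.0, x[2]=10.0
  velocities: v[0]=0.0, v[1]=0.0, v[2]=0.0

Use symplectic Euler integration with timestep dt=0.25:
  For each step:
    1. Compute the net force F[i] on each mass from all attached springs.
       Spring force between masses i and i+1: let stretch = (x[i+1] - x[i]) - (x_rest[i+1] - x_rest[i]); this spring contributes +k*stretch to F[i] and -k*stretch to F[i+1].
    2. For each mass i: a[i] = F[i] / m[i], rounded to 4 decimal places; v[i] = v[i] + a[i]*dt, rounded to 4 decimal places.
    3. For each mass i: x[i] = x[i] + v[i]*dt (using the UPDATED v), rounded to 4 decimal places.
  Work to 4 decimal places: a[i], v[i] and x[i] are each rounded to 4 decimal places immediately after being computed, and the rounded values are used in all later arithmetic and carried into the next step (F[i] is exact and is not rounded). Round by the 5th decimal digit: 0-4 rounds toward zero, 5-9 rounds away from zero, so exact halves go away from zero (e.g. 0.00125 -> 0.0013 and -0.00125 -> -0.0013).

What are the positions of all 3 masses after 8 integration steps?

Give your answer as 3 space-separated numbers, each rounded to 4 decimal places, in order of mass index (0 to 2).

Answer: 2.7595 4.7355 7.5052

Derivation:
Step 0: x=[1.0000 4.0000 10.0000] v=[0.0000 0.0000 0.0000]
Step 1: x=[1.0000 4.7500 9.2500] v=[0.0000 3.0000 -3.0000]
Step 2: x=[1.1875 5.6875 8.1250] v=[0.7500 3.7500 -4.5000]
Step 3: x=[1.7500 6.1094 7.1406] v=[2.2500 1.6875 -3.9375]
Step 4: x=[2.6524 5.6992 6.6484] v=[3.6094 -1.6407 -1.9687]
Step 5: x=[3.5665 4.7646 6.6689] v=[3.6562 -3.7383 0.0821]
Step 6: x=[4.0301 4.0066 6.9634] v=[1.8543 -3.0321 1.1778]
Step 7: x=[3.7378 3.9937 7.2687] v=[-1.1692 -0.0518 1.2210]
Step 8: x=[2.7595 4.7355 7.5052] v=[-3.9133 2.9673 0.9460]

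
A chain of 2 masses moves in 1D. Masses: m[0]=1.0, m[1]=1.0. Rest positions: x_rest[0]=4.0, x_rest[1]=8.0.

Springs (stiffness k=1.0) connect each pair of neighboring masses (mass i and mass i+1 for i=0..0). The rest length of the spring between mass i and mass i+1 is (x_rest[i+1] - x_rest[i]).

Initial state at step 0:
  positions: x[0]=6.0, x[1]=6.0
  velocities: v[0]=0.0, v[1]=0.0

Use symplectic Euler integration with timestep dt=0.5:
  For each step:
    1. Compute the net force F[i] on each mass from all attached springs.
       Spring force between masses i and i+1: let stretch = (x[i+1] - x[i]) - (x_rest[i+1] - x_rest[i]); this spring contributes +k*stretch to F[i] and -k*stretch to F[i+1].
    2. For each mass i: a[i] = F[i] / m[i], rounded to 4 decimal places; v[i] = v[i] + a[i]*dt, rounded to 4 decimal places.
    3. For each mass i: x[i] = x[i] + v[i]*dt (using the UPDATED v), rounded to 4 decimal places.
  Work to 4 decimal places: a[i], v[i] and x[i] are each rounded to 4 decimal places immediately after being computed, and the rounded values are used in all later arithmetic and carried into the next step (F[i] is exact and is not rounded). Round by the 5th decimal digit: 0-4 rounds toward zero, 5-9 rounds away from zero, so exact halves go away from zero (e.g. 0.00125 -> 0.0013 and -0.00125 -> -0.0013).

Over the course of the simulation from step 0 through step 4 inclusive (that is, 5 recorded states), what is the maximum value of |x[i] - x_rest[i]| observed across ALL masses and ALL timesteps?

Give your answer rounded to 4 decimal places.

Step 0: x=[6.0000 6.0000] v=[0.0000 0.0000]
Step 1: x=[5.0000 7.0000] v=[-2.0000 2.0000]
Step 2: x=[3.5000 8.5000] v=[-3.0000 3.0000]
Step 3: x=[2.2500 9.7500] v=[-2.5000 2.5000]
Step 4: x=[1.8750 10.1250] v=[-0.7500 0.7500]
Max displacement = 2.1250

Answer: 2.1250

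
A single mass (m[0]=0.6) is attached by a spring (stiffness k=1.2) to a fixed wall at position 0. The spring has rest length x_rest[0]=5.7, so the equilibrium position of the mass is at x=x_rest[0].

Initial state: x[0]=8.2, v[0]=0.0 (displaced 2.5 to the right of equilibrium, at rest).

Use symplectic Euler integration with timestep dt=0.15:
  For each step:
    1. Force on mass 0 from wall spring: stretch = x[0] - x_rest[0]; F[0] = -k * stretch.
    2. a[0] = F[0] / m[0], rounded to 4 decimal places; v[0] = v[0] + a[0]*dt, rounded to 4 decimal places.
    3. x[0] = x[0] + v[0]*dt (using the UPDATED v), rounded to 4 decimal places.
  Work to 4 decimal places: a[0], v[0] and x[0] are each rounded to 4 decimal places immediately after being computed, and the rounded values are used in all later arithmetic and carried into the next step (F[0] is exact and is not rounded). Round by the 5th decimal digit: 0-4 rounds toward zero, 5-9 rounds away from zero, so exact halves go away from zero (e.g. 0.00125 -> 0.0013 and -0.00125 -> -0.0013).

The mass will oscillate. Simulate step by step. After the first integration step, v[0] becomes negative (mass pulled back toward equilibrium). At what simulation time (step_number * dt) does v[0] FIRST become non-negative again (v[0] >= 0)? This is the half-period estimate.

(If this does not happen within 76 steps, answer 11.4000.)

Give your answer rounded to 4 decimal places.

Step 0: x=[8.2000] v=[0.0000]
Step 1: x=[8.0875] v=[-0.7500]
Step 2: x=[7.8676] v=[-1.4663]
Step 3: x=[7.5501] v=[-2.1166]
Step 4: x=[7.1494] v=[-2.6716]
Step 5: x=[6.6834] v=[-3.1064]
Step 6: x=[6.1732] v=[-3.4014]
Step 7: x=[5.6417] v=[-3.5434]
Step 8: x=[5.1128] v=[-3.5259]
Step 9: x=[4.6103] v=[-3.3497]
Step 10: x=[4.1569] v=[-3.0228]
Step 11: x=[3.7729] v=[-2.5599]
Step 12: x=[3.4756] v=[-1.9818]
Step 13: x=[3.2784] v=[-1.3145]
Step 14: x=[3.1902] v=[-0.5880]
Step 15: x=[3.2149] v=[0.1649]
First v>=0 after going negative at step 15, time=2.2500

Answer: 2.2500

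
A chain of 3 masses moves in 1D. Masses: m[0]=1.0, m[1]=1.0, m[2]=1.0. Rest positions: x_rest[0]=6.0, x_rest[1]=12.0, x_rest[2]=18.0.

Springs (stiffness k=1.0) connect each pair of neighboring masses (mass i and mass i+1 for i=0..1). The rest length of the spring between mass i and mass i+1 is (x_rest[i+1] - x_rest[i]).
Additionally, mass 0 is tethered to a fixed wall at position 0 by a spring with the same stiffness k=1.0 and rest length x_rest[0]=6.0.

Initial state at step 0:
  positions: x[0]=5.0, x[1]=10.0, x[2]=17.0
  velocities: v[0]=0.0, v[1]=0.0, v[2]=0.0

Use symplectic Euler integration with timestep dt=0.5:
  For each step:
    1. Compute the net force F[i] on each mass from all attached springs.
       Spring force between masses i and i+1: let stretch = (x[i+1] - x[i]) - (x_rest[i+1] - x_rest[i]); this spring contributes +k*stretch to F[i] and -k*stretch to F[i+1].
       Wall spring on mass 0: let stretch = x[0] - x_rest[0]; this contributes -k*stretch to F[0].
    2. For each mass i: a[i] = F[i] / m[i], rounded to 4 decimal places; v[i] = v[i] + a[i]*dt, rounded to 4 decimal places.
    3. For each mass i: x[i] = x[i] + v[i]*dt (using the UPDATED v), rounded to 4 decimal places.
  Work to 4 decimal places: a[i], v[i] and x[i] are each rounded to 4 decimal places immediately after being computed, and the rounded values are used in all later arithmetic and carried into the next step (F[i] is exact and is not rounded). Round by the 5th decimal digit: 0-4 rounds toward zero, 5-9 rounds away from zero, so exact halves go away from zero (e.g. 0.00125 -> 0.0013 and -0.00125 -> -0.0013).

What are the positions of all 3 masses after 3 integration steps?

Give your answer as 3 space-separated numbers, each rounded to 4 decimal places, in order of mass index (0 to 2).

Step 0: x=[5.0000 10.0000 17.0000] v=[0.0000 0.0000 0.0000]
Step 1: x=[5.0000 10.5000 16.7500] v=[0.0000 1.0000 -0.5000]
Step 2: x=[5.1250 11.1875 16.4375] v=[0.2500 1.3750 -0.6250]
Step 3: x=[5.4844 11.6719 16.3125] v=[0.7188 0.9688 -0.2500]

Answer: 5.4844 11.6719 16.3125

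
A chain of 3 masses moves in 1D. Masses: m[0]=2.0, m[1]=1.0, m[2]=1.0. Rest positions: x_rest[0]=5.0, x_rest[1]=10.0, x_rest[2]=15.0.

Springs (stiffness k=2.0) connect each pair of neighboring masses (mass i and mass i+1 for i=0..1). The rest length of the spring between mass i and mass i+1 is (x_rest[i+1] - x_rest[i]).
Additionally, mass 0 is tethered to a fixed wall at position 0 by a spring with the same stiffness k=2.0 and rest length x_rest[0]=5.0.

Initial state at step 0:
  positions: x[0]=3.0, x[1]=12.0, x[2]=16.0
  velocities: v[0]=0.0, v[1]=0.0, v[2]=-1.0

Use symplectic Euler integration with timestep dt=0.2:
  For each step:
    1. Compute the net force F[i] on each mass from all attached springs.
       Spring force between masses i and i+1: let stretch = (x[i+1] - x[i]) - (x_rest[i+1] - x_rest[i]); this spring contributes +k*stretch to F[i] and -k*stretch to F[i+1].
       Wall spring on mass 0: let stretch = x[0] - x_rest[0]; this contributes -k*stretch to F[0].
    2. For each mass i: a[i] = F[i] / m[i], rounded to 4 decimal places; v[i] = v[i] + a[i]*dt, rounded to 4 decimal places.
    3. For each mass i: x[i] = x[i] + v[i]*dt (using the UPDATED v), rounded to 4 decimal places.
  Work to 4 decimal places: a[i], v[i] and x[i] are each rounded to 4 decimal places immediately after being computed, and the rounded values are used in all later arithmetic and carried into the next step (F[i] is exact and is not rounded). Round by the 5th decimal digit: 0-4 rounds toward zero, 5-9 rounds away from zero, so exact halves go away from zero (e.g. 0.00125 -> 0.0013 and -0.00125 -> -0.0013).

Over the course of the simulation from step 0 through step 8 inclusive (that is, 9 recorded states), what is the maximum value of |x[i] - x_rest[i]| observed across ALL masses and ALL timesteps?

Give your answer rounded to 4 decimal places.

Step 0: x=[3.0000 12.0000 16.0000] v=[0.0000 0.0000 -1.0000]
Step 1: x=[3.2400 11.6000 15.8800] v=[1.2000 -2.0000 -0.6000]
Step 2: x=[3.6848 10.8736 15.8176] v=[2.2240 -3.6320 -0.3120]
Step 3: x=[4.2698 9.9676 15.7597] v=[2.9248 -4.5299 -0.2896]
Step 4: x=[4.9119 9.0692 15.6384] v=[3.2104 -4.4922 -0.6064]
Step 5: x=[5.5238 8.3637 15.3916] v=[3.0595 -3.5274 -1.2341]
Step 6: x=[6.0283 7.9933 14.9825] v=[2.5227 -1.8522 -2.0453]
Step 7: x=[6.3703 8.0248 14.4143] v=[1.7100 0.1575 -2.8410]
Step 8: x=[6.5237 8.4351 13.7349] v=[0.7668 2.0515 -3.3968]
Max displacement = 2.0067

Answer: 2.0067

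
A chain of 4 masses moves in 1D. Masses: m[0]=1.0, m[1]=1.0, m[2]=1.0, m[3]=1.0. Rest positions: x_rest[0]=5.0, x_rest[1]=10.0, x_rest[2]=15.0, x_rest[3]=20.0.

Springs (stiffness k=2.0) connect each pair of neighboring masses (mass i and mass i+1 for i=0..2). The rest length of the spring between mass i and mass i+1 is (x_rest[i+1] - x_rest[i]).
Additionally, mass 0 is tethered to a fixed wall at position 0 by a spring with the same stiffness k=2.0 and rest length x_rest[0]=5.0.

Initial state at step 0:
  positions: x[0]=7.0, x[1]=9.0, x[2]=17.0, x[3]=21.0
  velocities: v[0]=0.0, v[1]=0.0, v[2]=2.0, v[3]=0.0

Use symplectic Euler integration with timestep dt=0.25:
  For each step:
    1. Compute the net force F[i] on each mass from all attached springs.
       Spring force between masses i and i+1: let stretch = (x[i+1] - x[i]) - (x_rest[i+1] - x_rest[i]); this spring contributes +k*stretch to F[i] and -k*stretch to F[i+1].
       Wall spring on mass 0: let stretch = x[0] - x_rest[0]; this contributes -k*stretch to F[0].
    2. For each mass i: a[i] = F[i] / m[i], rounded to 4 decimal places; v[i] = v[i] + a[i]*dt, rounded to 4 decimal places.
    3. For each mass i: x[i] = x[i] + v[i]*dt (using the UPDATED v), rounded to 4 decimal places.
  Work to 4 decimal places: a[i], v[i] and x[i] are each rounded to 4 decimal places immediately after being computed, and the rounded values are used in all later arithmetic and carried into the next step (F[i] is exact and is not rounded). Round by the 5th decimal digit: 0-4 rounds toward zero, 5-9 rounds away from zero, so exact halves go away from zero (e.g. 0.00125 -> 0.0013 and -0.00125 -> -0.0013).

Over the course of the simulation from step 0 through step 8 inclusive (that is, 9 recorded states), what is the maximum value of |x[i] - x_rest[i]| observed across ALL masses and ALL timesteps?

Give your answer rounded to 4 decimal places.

Step 0: x=[7.0000 9.0000 17.0000 21.0000] v=[0.0000 0.0000 2.0000 0.0000]
Step 1: x=[6.3750 9.7500 17.0000 21.1250] v=[-2.5000 3.0000 0.0000 0.5000]
Step 2: x=[5.3750 10.9844 16.6094 21.3594] v=[-4.0000 4.9375 -1.5625 0.9375]
Step 3: x=[4.4043 12.2207 16.1094 21.6250] v=[-3.8828 4.9453 -2.0000 1.0625]
Step 4: x=[3.8601 12.9661 15.8128 21.8262] v=[-2.1768 2.9815 -1.1866 0.8047]
Step 5: x=[3.9717 12.9291 15.9120 21.9007] v=[0.4462 -0.1482 0.3968 0.2980]
Step 6: x=[4.7065 12.1452 16.3869 21.8516] v=[2.9391 -3.1355 1.8997 -0.1964]
Step 7: x=[5.7828 10.9617 17.0147 21.7444] v=[4.3052 -4.7340 2.5112 -0.4288]
Step 8: x=[6.7836 9.8875 17.4771 21.6710] v=[4.0033 -4.2970 1.8496 -0.2937]
Max displacement = 2.9661

Answer: 2.9661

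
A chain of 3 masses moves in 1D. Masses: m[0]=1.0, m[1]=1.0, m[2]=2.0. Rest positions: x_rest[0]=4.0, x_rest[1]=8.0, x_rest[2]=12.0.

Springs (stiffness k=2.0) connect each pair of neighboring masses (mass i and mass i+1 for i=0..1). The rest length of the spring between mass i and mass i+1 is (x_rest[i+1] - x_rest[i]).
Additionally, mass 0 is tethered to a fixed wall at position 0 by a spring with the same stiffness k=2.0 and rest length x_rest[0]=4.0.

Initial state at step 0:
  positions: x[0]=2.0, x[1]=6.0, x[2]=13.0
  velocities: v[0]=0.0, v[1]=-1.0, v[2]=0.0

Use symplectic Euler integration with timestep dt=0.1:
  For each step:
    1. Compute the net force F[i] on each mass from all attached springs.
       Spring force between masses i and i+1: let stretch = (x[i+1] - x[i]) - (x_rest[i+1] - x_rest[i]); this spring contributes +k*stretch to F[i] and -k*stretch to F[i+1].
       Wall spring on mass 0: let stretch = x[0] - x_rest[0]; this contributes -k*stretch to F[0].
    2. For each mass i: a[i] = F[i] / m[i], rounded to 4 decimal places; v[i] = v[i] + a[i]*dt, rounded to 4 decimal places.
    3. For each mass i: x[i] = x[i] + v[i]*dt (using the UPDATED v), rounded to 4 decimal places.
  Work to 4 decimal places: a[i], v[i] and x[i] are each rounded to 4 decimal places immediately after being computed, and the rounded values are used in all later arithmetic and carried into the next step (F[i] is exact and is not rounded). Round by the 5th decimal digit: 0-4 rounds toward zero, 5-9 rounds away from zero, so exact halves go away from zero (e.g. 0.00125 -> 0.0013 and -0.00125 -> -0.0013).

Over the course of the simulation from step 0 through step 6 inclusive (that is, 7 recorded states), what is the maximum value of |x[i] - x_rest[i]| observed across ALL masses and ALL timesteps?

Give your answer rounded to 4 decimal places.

Answer: 2.0400

Derivation:
Step 0: x=[2.0000 6.0000 13.0000] v=[0.0000 -1.0000 0.0000]
Step 1: x=[2.0400 5.9600 12.9700] v=[0.4000 -0.4000 -0.3000]
Step 2: x=[2.1176 5.9818 12.9099] v=[0.7760 0.2180 -0.6010]
Step 3: x=[2.2301 6.0649 12.8205] v=[1.1253 0.8308 -0.8938]
Step 4: x=[2.3747 6.2064 12.7036] v=[1.4462 1.4150 -1.1694]
Step 5: x=[2.5485 6.4012 12.5617] v=[1.7376 1.9481 -1.4191]
Step 6: x=[2.7483 6.6422 12.3982] v=[1.9984 2.4097 -1.6352]
Max displacement = 2.0400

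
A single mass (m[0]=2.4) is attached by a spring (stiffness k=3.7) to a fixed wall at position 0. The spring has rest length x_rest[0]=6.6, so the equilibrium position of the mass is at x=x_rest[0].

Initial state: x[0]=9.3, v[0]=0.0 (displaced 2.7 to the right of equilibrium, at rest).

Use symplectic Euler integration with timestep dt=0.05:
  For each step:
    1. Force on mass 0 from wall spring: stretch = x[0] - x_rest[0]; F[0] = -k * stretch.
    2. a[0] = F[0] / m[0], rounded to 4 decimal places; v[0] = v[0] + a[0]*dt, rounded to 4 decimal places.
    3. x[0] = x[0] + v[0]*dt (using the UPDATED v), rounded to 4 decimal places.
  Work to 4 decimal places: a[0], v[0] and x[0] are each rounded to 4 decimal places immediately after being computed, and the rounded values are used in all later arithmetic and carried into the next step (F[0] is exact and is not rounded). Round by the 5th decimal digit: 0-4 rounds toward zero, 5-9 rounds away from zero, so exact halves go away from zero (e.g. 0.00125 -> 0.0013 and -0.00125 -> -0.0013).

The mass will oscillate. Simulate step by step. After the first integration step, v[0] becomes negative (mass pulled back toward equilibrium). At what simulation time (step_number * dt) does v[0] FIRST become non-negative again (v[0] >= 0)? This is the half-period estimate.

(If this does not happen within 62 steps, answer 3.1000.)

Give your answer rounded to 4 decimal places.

Step 0: x=[9.3000] v=[0.0000]
Step 1: x=[9.2896] v=[-0.2081]
Step 2: x=[9.2688] v=[-0.4154]
Step 3: x=[9.2377] v=[-0.6211]
Step 4: x=[9.1965] v=[-0.8244]
Step 5: x=[9.1453] v=[-1.0245]
Step 6: x=[9.0843] v=[-1.2207]
Step 7: x=[9.0137] v=[-1.4122]
Step 8: x=[8.9338] v=[-1.5983]
Step 9: x=[8.8449] v=[-1.7782]
Step 10: x=[8.7473] v=[-1.9512]
Step 11: x=[8.6415] v=[-2.1167]
Step 12: x=[8.5278] v=[-2.2741]
Step 13: x=[8.4067] v=[-2.4227]
Step 14: x=[8.2786] v=[-2.5620]
Step 15: x=[8.1440] v=[-2.6914]
Step 16: x=[8.0035] v=[-2.8104]
Step 17: x=[7.8576] v=[-2.9186]
Step 18: x=[7.7068] v=[-3.0155]
Step 19: x=[7.5518] v=[-3.1008]
Step 20: x=[7.3931] v=[-3.1742]
Step 21: x=[7.2313] v=[-3.2353]
Step 22: x=[7.0671] v=[-3.2840]
Step 23: x=[6.9011] v=[-3.3200]
Step 24: x=[6.7339] v=[-3.3432]
Step 25: x=[6.5662] v=[-3.3535]
Step 26: x=[6.3987] v=[-3.3509]
Step 27: x=[6.2319] v=[-3.3354]
Step 28: x=[6.0666] v=[-3.3070]
Step 29: x=[5.9033] v=[-3.2659]
Step 30: x=[5.7427] v=[-3.2122]
Step 31: x=[5.5854] v=[-3.1461]
Step 32: x=[5.4320] v=[-3.0679]
Step 33: x=[5.2831] v=[-2.9779]
Step 34: x=[5.1393] v=[-2.8764]
Step 35: x=[5.0011] v=[-2.7638]
Step 36: x=[4.8691] v=[-2.6406]
Step 37: x=[4.7437] v=[-2.5072]
Step 38: x=[4.6255] v=[-2.3641]
Step 39: x=[4.5149] v=[-2.2119]
Step 40: x=[4.4123] v=[-2.0512]
Step 41: x=[4.3182] v=[-1.8826]
Step 42: x=[4.2329] v=[-1.7067]
Step 43: x=[4.1567] v=[-1.5242]
Step 44: x=[4.0899] v=[-1.3359]
Step 45: x=[4.0328] v=[-1.1424]
Step 46: x=[3.9856] v=[-0.9445]
Step 47: x=[3.9485] v=[-0.7430]
Step 48: x=[3.9216] v=[-0.5386]
Step 49: x=[3.9050] v=[-0.3321]
Step 50: x=[3.8988] v=[-0.1244]
Step 51: x=[3.9030] v=[0.0838]
First v>=0 after going negative at step 51, time=2.5500

Answer: 2.5500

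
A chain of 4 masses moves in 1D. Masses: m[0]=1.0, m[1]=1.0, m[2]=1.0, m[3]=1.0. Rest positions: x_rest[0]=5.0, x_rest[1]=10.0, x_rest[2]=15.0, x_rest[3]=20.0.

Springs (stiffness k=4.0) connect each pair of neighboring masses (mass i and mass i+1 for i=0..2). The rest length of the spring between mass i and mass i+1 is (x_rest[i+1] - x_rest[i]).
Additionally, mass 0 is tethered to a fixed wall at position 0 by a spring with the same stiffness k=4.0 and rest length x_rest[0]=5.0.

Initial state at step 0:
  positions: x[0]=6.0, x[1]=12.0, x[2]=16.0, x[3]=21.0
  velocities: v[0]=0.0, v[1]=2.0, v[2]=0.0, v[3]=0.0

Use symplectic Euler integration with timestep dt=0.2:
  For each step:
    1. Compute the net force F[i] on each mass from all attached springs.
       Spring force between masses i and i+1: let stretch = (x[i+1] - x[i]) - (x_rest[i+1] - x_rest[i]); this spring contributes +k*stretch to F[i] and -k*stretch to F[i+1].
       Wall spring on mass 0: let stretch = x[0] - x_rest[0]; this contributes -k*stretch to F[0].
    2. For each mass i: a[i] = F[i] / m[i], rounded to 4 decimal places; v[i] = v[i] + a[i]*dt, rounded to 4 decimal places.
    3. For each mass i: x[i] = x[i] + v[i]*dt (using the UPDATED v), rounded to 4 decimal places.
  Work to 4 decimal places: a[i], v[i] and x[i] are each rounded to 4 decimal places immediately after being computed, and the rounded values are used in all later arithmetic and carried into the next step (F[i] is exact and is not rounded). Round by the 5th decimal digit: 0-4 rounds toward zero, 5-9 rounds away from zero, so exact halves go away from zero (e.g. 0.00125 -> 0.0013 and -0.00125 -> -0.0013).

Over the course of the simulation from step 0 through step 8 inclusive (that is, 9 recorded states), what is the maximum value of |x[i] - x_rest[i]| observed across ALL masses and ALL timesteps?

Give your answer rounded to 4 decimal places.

Answer: 2.1822

Derivation:
Step 0: x=[6.0000 12.0000 16.0000 21.0000] v=[0.0000 2.0000 0.0000 0.0000]
Step 1: x=[6.0000 12.0800 16.1600 21.0000] v=[0.0000 0.4000 0.8000 0.0000]
Step 2: x=[6.0128 11.8400 16.4416 21.0256] v=[0.0640 -1.2000 1.4080 0.1280]
Step 3: x=[5.9959 11.4039 16.7204 21.1178] v=[-0.0845 -2.1805 1.3939 0.4608]
Step 4: x=[5.8849 10.9532 16.8521 21.3064] v=[-0.5548 -2.2537 0.6586 0.9429]
Step 5: x=[5.6433 10.6354 16.7527 21.5823] v=[-1.2081 -1.5892 -0.4971 1.3795]
Step 6: x=[5.2975 10.4976 16.4472 21.8855] v=[-1.7291 -0.6890 -1.5273 1.5158]
Step 7: x=[4.9361 10.4797 16.0599 22.1185] v=[-1.8070 -0.0894 -1.9363 1.1652]
Step 8: x=[4.6719 10.4677 15.7492 22.1822] v=[-1.3210 -0.0601 -1.5536 0.3183]
Max displacement = 2.1822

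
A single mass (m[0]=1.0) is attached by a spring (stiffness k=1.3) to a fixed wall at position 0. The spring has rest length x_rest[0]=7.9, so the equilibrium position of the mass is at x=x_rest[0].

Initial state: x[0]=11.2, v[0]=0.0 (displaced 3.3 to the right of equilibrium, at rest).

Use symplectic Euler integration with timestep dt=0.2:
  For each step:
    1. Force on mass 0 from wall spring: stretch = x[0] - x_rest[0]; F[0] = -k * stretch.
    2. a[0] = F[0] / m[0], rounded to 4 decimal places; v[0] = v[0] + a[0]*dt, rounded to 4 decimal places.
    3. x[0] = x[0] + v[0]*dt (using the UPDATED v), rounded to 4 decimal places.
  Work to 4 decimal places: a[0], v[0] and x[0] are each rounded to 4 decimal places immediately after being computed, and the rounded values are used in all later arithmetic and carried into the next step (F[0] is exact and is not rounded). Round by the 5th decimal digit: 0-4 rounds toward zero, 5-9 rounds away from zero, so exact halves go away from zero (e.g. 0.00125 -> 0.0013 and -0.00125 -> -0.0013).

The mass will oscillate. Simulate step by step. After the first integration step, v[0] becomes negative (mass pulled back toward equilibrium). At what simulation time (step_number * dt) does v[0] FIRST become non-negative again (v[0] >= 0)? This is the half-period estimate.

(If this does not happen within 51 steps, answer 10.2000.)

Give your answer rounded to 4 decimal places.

Answer: 2.8000

Derivation:
Step 0: x=[11.2000] v=[0.0000]
Step 1: x=[11.0284] v=[-0.8580]
Step 2: x=[10.6941] v=[-1.6714]
Step 3: x=[10.2145] v=[-2.3979]
Step 4: x=[9.6146] v=[-2.9997]
Step 5: x=[8.9255] v=[-3.4455]
Step 6: x=[8.1831] v=[-3.7121]
Step 7: x=[7.4260] v=[-3.7857]
Step 8: x=[6.6935] v=[-3.6625]
Step 9: x=[6.0237] v=[-3.3488]
Step 10: x=[5.4515] v=[-2.8610]
Step 11: x=[5.0066] v=[-2.2244]
Step 12: x=[4.7122] v=[-1.4721]
Step 13: x=[4.5835] v=[-0.6433]
Step 14: x=[4.6273] v=[0.2190]
First v>=0 after going negative at step 14, time=2.8000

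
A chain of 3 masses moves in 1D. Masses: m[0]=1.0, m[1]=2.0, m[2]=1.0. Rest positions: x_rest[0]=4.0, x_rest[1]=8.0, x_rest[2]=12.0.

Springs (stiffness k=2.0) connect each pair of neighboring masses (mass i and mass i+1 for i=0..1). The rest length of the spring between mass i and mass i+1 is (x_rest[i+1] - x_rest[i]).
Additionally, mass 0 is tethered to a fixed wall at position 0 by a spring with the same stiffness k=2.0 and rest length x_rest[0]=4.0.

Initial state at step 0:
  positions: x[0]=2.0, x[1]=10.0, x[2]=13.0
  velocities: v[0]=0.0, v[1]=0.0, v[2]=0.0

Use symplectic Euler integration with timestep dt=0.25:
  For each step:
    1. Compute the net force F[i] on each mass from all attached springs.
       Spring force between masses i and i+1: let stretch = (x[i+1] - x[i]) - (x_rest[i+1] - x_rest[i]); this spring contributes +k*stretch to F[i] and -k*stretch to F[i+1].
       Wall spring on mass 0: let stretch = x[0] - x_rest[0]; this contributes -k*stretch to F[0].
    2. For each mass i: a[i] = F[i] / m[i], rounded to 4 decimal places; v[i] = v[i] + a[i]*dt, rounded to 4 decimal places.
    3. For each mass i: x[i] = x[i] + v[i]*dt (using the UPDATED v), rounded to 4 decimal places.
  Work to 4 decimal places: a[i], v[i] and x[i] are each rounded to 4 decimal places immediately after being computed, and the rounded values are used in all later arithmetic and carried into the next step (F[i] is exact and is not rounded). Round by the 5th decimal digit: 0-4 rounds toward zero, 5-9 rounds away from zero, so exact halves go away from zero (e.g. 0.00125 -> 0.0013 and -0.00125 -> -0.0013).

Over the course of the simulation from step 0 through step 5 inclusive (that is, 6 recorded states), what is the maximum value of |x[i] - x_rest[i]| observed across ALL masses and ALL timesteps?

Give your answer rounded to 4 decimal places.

Step 0: x=[2.0000 10.0000 13.0000] v=[0.0000 0.0000 0.0000]
Step 1: x=[2.7500 9.6875 13.1250] v=[3.0000 -1.2500 0.5000]
Step 2: x=[4.0235 9.1563 13.3203] v=[5.0938 -2.1250 0.7813]
Step 3: x=[5.4356 8.5645 13.4951] v=[5.6485 -2.3672 0.6993]
Step 4: x=[6.5594 8.0853 13.5536] v=[4.4952 -1.9168 0.2340]
Step 5: x=[7.0540 7.8525 13.4286] v=[1.9785 -0.9312 -0.5002]
Max displacement = 3.0540

Answer: 3.0540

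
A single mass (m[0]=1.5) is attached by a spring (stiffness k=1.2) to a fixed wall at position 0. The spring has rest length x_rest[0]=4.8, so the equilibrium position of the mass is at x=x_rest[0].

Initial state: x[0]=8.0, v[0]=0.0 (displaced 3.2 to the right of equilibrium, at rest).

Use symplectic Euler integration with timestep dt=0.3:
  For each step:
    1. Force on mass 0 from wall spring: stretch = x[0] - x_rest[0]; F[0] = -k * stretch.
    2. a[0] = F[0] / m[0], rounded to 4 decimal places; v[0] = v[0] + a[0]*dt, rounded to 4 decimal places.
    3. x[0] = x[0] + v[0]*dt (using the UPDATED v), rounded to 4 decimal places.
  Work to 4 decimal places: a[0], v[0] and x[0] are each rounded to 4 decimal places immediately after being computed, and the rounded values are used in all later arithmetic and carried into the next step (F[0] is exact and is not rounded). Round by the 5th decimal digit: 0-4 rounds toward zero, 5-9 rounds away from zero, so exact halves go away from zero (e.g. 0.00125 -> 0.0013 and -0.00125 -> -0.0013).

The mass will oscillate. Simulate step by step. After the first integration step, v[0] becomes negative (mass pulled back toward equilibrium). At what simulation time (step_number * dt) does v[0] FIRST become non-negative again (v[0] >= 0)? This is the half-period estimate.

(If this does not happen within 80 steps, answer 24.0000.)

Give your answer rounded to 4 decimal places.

Step 0: x=[8.0000] v=[0.0000]
Step 1: x=[7.7696] v=[-0.7680]
Step 2: x=[7.3254] v=[-1.4807]
Step 3: x=[6.6994] v=[-2.0868]
Step 4: x=[5.9366] v=[-2.5427]
Step 5: x=[5.0920] v=[-2.8155]
Step 6: x=[4.2263] v=[-2.8856]
Step 7: x=[3.4019] v=[-2.7479]
Step 8: x=[2.6782] v=[-2.4124]
Step 9: x=[2.1072] v=[-1.9032]
Step 10: x=[1.7301] v=[-1.2569]
Step 11: x=[1.5741] v=[-0.5201]
Step 12: x=[1.6503] v=[0.2541]
First v>=0 after going negative at step 12, time=3.6000

Answer: 3.6000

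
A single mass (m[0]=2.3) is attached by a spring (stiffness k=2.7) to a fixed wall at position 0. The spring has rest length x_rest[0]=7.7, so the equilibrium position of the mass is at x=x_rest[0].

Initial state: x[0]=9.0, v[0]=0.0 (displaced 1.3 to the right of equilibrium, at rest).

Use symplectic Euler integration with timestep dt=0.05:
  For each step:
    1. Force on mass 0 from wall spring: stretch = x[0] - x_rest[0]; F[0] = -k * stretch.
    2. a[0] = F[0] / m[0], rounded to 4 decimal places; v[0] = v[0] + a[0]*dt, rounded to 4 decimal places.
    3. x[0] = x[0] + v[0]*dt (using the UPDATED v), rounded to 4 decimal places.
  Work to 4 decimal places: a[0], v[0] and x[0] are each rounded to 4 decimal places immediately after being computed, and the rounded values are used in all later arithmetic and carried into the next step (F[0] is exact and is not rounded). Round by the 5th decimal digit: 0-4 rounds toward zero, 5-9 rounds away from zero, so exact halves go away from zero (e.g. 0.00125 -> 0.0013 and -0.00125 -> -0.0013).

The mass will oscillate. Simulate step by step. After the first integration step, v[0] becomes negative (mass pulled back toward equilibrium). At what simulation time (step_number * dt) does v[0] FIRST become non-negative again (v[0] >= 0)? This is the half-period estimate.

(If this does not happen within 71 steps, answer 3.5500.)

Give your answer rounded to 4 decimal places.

Step 0: x=[9.0000] v=[0.0000]
Step 1: x=[8.9962] v=[-0.0763]
Step 2: x=[8.9886] v=[-0.1524]
Step 3: x=[8.9772] v=[-0.2280]
Step 4: x=[8.9621] v=[-0.3030]
Step 5: x=[8.9432] v=[-0.3771]
Step 6: x=[8.9207] v=[-0.4501]
Step 7: x=[8.8946] v=[-0.5218]
Step 8: x=[8.8650] v=[-0.5919]
Step 9: x=[8.8320] v=[-0.6603]
Step 10: x=[8.7957] v=[-0.7267]
Step 11: x=[8.7562] v=[-0.7910]
Step 12: x=[8.7136] v=[-0.8530]
Step 13: x=[8.6680] v=[-0.9125]
Step 14: x=[8.6195] v=[-0.9693]
Step 15: x=[8.5683] v=[-1.0233]
Step 16: x=[8.5146] v=[-1.0743]
Step 17: x=[8.4585] v=[-1.1221]
Step 18: x=[8.4002] v=[-1.1666]
Step 19: x=[8.3398] v=[-1.2077]
Step 20: x=[8.2775] v=[-1.2453]
Step 21: x=[8.2135] v=[-1.2792]
Step 22: x=[8.1480] v=[-1.3093]
Step 23: x=[8.0812] v=[-1.3356]
Step 24: x=[8.0133] v=[-1.3580]
Step 25: x=[7.9445] v=[-1.3764]
Step 26: x=[7.8750] v=[-1.3908]
Step 27: x=[7.8049] v=[-1.4011]
Step 28: x=[7.7345] v=[-1.4073]
Step 29: x=[7.6640] v=[-1.4093]
Step 30: x=[7.5936] v=[-1.4072]
Step 31: x=[7.5236] v=[-1.4010]
Step 32: x=[7.4541] v=[-1.3906]
Step 33: x=[7.3853] v=[-1.3762]
Step 34: x=[7.3174] v=[-1.3577]
Step 35: x=[7.2506] v=[-1.3352]
Step 36: x=[7.1852] v=[-1.3088]
Step 37: x=[7.1213] v=[-1.2786]
Step 38: x=[7.0591] v=[-1.2446]
Step 39: x=[6.9988] v=[-1.2070]
Step 40: x=[6.9405] v=[-1.1658]
Step 41: x=[6.8844] v=[-1.1212]
Step 42: x=[6.8307] v=[-1.0733]
Step 43: x=[6.7796] v=[-1.0223]
Step 44: x=[6.7312] v=[-0.9683]
Step 45: x=[6.6856] v=[-0.9114]
Step 46: x=[6.6430] v=[-0.8519]
Step 47: x=[6.6035] v=[-0.7899]
Step 48: x=[6.5672] v=[-0.7255]
Step 49: x=[6.5343] v=[-0.6590]
Step 50: x=[6.5048] v=[-0.5906]
Step 51: x=[6.4788] v=[-0.5204]
Step 52: x=[6.4564] v=[-0.4487]
Step 53: x=[6.4376] v=[-0.3757]
Step 54: x=[6.4225] v=[-0.3016]
Step 55: x=[6.4112] v=[-0.2266]
Step 56: x=[6.4037] v=[-0.1510]
Step 57: x=[6.4000] v=[-0.0749]
Step 58: x=[6.4001] v=[0.0014]
First v>=0 after going negative at step 58, time=2.9000

Answer: 2.9000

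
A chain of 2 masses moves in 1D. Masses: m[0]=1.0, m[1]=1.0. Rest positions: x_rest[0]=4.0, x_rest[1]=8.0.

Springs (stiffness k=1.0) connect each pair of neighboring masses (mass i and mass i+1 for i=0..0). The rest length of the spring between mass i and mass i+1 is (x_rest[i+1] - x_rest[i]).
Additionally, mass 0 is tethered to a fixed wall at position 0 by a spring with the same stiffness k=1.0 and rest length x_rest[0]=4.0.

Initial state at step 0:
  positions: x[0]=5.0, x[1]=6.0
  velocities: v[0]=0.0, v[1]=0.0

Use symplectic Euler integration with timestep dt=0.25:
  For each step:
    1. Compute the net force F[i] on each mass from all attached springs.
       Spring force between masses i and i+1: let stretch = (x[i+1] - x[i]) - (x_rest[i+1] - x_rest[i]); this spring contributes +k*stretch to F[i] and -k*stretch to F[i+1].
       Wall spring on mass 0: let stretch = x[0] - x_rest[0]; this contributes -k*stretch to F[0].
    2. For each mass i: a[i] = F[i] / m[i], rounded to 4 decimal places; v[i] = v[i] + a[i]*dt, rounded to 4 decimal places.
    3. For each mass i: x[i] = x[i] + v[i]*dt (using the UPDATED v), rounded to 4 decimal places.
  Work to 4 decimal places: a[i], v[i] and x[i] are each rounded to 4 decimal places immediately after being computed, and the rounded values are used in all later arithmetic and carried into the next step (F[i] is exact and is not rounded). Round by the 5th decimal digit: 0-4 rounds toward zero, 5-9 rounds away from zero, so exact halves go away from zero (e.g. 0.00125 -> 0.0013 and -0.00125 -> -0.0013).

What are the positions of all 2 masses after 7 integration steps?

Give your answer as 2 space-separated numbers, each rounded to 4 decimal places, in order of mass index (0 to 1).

Answer: 2.1065 8.6168

Derivation:
Step 0: x=[5.0000 6.0000] v=[0.0000 0.0000]
Step 1: x=[4.7500 6.1875] v=[-1.0000 0.7500]
Step 2: x=[4.2930 6.5352] v=[-1.8281 1.3906]
Step 3: x=[3.7078 6.9927] v=[-2.3408 1.8301]
Step 4: x=[3.0962 7.4949] v=[-2.4465 2.0089]
Step 5: x=[2.5660 7.9722] v=[-2.1209 1.9092]
Step 6: x=[2.2133 8.3616] v=[-1.4109 1.5577]
Step 7: x=[2.1065 8.6168] v=[-0.4272 1.0206]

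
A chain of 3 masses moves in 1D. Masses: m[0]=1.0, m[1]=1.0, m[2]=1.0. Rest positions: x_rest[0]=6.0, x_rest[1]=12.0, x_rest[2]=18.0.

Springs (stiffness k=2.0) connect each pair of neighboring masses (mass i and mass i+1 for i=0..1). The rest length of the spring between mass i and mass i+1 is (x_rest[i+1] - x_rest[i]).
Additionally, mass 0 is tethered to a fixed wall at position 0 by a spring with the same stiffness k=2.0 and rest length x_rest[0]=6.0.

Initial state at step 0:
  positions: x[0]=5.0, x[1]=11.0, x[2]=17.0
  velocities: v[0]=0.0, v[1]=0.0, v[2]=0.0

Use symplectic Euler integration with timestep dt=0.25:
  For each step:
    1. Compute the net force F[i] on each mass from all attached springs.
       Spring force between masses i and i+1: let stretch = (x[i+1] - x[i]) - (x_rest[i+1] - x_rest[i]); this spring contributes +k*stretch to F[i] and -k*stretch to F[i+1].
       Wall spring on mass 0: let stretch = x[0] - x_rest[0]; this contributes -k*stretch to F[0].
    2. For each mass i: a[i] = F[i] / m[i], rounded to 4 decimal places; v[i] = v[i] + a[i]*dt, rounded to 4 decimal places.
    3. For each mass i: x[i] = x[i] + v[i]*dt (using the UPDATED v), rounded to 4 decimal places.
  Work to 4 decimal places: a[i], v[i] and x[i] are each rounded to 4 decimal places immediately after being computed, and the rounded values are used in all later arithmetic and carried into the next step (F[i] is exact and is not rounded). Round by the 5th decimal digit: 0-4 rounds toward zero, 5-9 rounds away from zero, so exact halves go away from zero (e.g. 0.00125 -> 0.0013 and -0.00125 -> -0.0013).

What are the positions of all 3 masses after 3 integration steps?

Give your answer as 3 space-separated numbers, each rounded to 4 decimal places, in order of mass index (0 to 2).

Step 0: x=[5.0000 11.0000 17.0000] v=[0.0000 0.0000 0.0000]
Step 1: x=[5.1250 11.0000 17.0000] v=[0.5000 0.0000 0.0000]
Step 2: x=[5.3438 11.0156 17.0000] v=[0.8750 0.0625 0.0000]
Step 3: x=[5.6036 11.0703 17.0020] v=[1.0390 0.2188 0.0078]

Answer: 5.6036 11.0703 17.0020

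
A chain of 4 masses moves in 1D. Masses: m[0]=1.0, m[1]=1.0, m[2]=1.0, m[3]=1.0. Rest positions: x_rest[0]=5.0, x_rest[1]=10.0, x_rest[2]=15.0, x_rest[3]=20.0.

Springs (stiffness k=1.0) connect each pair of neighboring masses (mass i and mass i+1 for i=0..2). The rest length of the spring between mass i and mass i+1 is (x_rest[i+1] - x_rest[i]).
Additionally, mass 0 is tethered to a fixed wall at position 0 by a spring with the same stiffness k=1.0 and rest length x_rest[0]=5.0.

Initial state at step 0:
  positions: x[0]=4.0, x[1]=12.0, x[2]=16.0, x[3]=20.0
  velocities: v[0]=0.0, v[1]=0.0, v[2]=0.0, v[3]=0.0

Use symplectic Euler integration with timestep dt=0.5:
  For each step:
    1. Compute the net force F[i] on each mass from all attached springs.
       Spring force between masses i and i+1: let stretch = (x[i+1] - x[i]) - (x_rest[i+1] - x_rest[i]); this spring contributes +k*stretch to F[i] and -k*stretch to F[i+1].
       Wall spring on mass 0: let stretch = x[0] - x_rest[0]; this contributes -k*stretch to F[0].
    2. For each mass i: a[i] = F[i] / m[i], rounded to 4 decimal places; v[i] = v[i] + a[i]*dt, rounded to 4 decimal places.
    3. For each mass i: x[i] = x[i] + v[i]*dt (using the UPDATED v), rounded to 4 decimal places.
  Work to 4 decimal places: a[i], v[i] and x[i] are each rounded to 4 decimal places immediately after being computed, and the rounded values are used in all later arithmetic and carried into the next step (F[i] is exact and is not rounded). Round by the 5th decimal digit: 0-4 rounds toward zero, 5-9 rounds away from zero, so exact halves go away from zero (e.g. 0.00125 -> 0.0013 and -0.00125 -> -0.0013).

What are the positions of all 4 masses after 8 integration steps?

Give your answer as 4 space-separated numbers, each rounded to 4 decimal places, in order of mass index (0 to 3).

Step 0: x=[4.0000 12.0000 16.0000 20.0000] v=[0.0000 0.0000 0.0000 0.0000]
Step 1: x=[5.0000 11.0000 16.0000 20.2500] v=[2.0000 -2.0000 0.0000 0.5000]
Step 2: x=[6.2500 9.7500 15.8125 20.6875] v=[2.5000 -2.5000 -0.3750 0.8750]
Step 3: x=[6.8125 9.1406 15.3281 21.1563] v=[1.1250 -1.2188 -0.9688 0.9375]
Step 4: x=[6.2539 9.4961 14.7539 21.4180] v=[-1.1172 0.7109 -1.1485 0.5234]
Step 5: x=[4.9424 10.3555 14.5312 21.2637] v=[-2.6231 1.7187 -0.4454 -0.3087]
Step 6: x=[3.7485 10.9055 14.9477 20.6762] v=[-2.3878 1.1000 0.8330 -1.1750]
Step 7: x=[3.4067 10.6768 15.7858 19.9066] v=[-0.6836 -0.4574 1.6762 -1.5393]
Step 8: x=[4.0308 9.9078 16.3769 19.3568] v=[1.2481 -1.5380 1.1821 -1.0997]

Answer: 4.0308 9.9078 16.3769 19.3568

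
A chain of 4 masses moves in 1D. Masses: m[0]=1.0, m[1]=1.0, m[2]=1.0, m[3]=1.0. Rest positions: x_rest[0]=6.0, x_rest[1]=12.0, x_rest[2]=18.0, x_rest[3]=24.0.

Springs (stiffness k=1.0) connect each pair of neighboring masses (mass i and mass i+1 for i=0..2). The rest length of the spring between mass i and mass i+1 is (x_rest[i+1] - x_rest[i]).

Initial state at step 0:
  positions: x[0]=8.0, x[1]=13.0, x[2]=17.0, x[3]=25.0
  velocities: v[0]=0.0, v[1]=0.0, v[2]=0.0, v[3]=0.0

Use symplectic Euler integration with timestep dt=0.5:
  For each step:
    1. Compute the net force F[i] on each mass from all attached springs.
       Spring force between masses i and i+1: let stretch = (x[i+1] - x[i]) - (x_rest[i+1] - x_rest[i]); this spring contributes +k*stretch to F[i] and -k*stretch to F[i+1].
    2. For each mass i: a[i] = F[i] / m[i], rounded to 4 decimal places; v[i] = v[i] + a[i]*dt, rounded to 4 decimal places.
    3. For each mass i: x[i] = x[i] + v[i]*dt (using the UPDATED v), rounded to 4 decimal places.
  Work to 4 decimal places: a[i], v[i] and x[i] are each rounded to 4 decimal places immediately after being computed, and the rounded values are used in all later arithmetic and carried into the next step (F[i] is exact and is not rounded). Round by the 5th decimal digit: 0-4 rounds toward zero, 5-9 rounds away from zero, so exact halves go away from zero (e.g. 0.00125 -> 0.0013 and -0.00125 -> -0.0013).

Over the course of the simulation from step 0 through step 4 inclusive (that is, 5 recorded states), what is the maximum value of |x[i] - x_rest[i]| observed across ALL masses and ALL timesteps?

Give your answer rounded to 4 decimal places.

Answer: 2.0782

Derivation:
Step 0: x=[8.0000 13.0000 17.0000 25.0000] v=[0.0000 0.0000 0.0000 0.0000]
Step 1: x=[7.7500 12.7500 18.0000 24.5000] v=[-0.5000 -0.5000 2.0000 -1.0000]
Step 2: x=[7.2500 12.5625 19.3125 23.8750] v=[-1.0000 -0.3750 2.6250 -1.2500]
Step 3: x=[6.5781 12.7344 20.0782 23.6094] v=[-1.3438 0.3438 1.5313 -0.5313]
Step 4: x=[5.9453 13.2032 19.8907 23.9610] v=[-1.2657 0.9376 -0.3750 0.7031]
Max displacement = 2.0782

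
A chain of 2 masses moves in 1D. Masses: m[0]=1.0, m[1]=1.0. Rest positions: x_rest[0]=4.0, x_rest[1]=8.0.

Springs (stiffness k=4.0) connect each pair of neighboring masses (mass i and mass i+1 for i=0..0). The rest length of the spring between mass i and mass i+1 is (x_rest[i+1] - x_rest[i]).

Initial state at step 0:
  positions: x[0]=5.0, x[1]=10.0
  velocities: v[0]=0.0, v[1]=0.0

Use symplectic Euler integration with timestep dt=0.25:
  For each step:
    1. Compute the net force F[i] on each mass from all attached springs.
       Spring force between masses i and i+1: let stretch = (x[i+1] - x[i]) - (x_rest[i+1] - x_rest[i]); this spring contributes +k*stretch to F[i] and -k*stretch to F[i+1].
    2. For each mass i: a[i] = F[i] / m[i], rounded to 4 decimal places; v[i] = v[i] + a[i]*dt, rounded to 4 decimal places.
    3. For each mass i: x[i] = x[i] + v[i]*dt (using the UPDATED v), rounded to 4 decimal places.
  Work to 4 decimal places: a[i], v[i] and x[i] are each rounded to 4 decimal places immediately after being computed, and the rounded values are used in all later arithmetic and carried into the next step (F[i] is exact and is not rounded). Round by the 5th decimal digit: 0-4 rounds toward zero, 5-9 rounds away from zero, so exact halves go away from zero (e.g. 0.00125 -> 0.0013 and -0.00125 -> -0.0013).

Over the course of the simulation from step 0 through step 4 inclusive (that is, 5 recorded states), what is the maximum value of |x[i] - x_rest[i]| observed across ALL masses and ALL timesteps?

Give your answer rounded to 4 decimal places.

Step 0: x=[5.0000 10.0000] v=[0.0000 0.0000]
Step 1: x=[5.2500 9.7500] v=[1.0000 -1.0000]
Step 2: x=[5.6250 9.3750] v=[1.5000 -1.5000]
Step 3: x=[5.9375 9.0625] v=[1.2500 -1.2500]
Step 4: x=[6.0313 8.9688] v=[0.3750 -0.3750]
Max displacement = 2.0313

Answer: 2.0313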